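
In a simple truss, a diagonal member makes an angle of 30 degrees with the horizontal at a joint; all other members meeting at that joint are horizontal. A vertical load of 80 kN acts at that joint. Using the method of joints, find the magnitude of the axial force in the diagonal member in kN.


At the joint, only the diagonal has a vertical component, so vertical equilibrium gives:
F * sin(30) = 80
F = 80 / sin(30)
= 80 / 0.5
= 160.0 kN

160.0 kN


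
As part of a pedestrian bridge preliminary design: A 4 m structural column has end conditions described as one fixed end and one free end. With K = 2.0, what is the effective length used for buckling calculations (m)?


L_eff = K * L
= 2.0 * 4
= 8.0 m

8.0 m


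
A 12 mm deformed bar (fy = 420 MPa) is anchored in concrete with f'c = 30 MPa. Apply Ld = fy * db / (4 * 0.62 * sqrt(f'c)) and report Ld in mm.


Ld = (fy * db) / (4 * 0.62 * sqrt(f'c))
= (420 * 12) / (4 * 0.62 * sqrt(30))
= 5040 / 13.5835
= 371.04 mm

371.04 mm


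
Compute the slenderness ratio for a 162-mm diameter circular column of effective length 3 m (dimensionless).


Radius of gyration r = d / 4 = 162 / 4 = 40.5 mm
L_eff = 3000.0 mm
Slenderness ratio = L / r = 3000.0 / 40.5 = 74.07 (dimensionless)

74.07 (dimensionless)


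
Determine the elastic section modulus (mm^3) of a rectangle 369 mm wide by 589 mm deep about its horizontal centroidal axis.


S = b * h^2 / 6
= 369 * 589^2 / 6
= 369 * 346921 / 6
= 21335641.5 mm^3

21335641.5 mm^3


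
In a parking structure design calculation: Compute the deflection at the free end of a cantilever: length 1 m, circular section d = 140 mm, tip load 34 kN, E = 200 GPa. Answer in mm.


I = pi * d^4 / 64 = pi * 140^4 / 64 = 18857409.9 mm^4
L = 1000.0 mm, P = 34000.0 N, E = 200000.0 MPa
delta = P * L^3 / (3 * E * I)
= 34000.0 * 1000.0^3 / (3 * 200000.0 * 18857409.9)
= 3.005 mm

3.005 mm


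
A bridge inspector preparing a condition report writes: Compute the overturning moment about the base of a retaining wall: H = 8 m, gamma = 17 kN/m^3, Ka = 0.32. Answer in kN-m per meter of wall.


Pa = 0.5 * Ka * gamma * H^2
= 0.5 * 0.32 * 17 * 8^2
= 174.08 kN/m
Arm = H / 3 = 8 / 3 = 2.6667 m
Mo = Pa * arm = Pa * H / 3 = 174.08 * 8 / 3 = 464.2133 kN-m/m

464.2133 kN-m/m


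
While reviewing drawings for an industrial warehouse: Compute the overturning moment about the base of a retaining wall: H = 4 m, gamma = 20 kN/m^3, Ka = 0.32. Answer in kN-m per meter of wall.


Pa = 0.5 * Ka * gamma * H^2
= 0.5 * 0.32 * 20 * 4^2
= 51.2 kN/m
Arm = H / 3 = 4 / 3 = 1.3333 m
Mo = Pa * arm = Pa * H / 3 = 51.2 * 4 / 3 = 68.2667 kN-m/m

68.2667 kN-m/m


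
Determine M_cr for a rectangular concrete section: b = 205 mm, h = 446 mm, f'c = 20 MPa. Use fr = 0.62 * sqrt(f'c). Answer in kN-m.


fr = 0.62 * sqrt(20) = 0.62 * 4.4721 = 2.7727 MPa
I = 205 * 446^3 / 12 = 1515574156.67 mm^4
y_t = 223.0 mm
M_cr = fr * I / y_t = 2.7727 * 1515574156.67 / 223.0 N-mm
= 18.8443 kN-m

18.8443 kN-m


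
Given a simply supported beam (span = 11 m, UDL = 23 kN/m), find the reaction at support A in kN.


Total load = w * L = 23 * 11 = 253 kN
By symmetry, each reaction R = total / 2 = 253 / 2 = 126.5 kN

126.5 kN


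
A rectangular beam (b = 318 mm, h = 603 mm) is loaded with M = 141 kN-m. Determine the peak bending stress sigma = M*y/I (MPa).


I = b * h^3 / 12 = 318 * 603^3 / 12 = 5810290015.5 mm^4
y = h / 2 = 603 / 2 = 301.5 mm
M = 141 kN-m = 141000000.0 N-mm
sigma = M * y / I = 141000000.0 * 301.5 / 5810290015.5
= 7.32 MPa

7.32 MPa


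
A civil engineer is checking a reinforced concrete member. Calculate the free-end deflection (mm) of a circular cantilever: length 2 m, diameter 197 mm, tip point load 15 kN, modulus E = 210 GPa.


I = pi * d^4 / 64 = pi * 197^4 / 64 = 73932399.8 mm^4
L = 2000.0 mm, P = 15000.0 N, E = 210000.0 MPa
delta = P * L^3 / (3 * E * I)
= 15000.0 * 2000.0^3 / (3 * 210000.0 * 73932399.8)
= 2.5764 mm

2.5764 mm


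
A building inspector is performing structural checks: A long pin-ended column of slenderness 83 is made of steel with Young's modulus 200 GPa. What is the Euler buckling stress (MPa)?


sigma_cr = pi^2 * E / lambda^2
= 9.8696 * 200000.0 / 83^2
= 9.8696 * 200000.0 / 6889
= 286.5323 MPa

286.5323 MPa


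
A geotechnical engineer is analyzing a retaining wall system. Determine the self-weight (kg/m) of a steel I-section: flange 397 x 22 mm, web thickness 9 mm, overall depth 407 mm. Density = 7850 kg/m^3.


A_flanges = 2 * 397 * 22 = 17468 mm^2
A_web = (407 - 2 * 22) * 9 = 3267 mm^2
A_total = 17468 + 3267 = 20735 mm^2 = 0.020735 m^2
Weight = rho * A = 7850 * 0.020735 = 162.7697 kg/m

162.7697 kg/m


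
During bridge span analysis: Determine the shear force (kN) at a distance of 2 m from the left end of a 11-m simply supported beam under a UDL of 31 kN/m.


R_A = w * L / 2 = 31 * 11 / 2 = 170.5 kN
V(x) = R_A - w * x = 170.5 - 31 * 2
= 108.5 kN

108.5 kN


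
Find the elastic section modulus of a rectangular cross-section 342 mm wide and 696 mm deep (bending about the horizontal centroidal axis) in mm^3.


S = b * h^2 / 6
= 342 * 696^2 / 6
= 342 * 484416 / 6
= 27611712.0 mm^3

27611712.0 mm^3


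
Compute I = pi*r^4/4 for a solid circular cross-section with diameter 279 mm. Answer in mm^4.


r = d / 2 = 279 / 2 = 139.5 mm
I = pi * r^4 / 4 = pi * 139.5^4 / 4
= 297431329.11 mm^4

297431329.11 mm^4


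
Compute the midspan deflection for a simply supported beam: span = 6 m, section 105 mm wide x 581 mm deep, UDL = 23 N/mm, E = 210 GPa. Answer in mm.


I = 105 * 581^3 / 12 = 1716075733.75 mm^4
L = 6000.0 mm, w = 23 N/mm, E = 210000.0 MPa
delta = 5 * w * L^4 / (384 * E * I)
= 5 * 23 * 6000.0^4 / (384 * 210000.0 * 1716075733.75)
= 1.077 mm

1.077 mm


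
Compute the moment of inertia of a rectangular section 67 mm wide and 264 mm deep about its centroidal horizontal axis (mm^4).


I = b * h^3 / 12
= 67 * 264^3 / 12
= 67 * 18399744 / 12
= 102731904.0 mm^4

102731904.0 mm^4


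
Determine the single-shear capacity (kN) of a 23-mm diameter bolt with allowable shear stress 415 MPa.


A = pi * d^2 / 4 = pi * 23^2 / 4 = 415.4756 mm^2
V = f_v * A / 1000 = 415 * 415.4756 / 1000
= 172.4224 kN

172.4224 kN


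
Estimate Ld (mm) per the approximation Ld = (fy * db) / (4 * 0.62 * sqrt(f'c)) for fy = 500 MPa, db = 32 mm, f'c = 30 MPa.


Ld = (fy * db) / (4 * 0.62 * sqrt(f'c))
= (500 * 32) / (4 * 0.62 * sqrt(30))
= 16000 / 13.5835
= 1177.9 mm

1177.9 mm


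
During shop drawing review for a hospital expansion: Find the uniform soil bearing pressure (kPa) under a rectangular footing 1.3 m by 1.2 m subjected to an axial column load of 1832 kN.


A = 1.3 * 1.2 = 1.56 m^2
q = P / A = 1832 / 1.56
= 1174.359 kPa

1174.359 kPa


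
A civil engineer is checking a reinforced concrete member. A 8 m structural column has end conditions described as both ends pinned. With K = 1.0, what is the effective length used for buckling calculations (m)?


L_eff = K * L
= 1.0 * 8
= 8.0 m

8.0 m


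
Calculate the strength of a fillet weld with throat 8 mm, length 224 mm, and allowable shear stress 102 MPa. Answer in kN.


Strength = throat * length * allowable stress
= 8 * 224 * 102 N
= 182784 N
= 182.78 kN

182.78 kN


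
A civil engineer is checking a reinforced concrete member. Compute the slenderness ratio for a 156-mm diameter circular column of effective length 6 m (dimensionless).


Radius of gyration r = d / 4 = 156 / 4 = 39.0 mm
L_eff = 6000.0 mm
Slenderness ratio = L / r = 6000.0 / 39.0 = 153.85 (dimensionless)

153.85 (dimensionless)


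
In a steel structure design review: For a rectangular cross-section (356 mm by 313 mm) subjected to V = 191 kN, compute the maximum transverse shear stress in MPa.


A = b * h = 356 * 313 = 111428 mm^2
V = 191 kN = 191000.0 N
tau_max = 1.5 * V / A = 1.5 * 191000.0 / 111428
= 2.5712 MPa

2.5712 MPa


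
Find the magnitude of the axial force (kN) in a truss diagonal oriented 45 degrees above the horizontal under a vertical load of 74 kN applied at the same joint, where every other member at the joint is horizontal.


At the joint, only the diagonal has a vertical component, so vertical equilibrium gives:
F * sin(45) = 74
F = 74 / sin(45)
= 74 / 0.707107
= 104.65 kN

104.65 kN


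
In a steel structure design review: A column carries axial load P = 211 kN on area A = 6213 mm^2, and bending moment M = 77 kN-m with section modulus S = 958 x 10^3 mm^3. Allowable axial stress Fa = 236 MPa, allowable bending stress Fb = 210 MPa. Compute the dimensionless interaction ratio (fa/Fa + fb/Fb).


f_a = P / A = 211000.0 / 6213 = 33.961 MPa
f_b = M / S = 77000000.0 / 958000.0 = 80.3758 MPa
Ratio = f_a / Fa + f_b / Fb
= 33.961 / 236 + 80.3758 / 210
= 0.5266 (dimensionless)

0.5266 (dimensionless)


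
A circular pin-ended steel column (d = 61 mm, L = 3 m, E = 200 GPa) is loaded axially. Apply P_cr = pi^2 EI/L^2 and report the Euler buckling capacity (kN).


I = pi * d^4 / 64 = 679656.13 mm^4
L = 3000.0 mm
P_cr = pi^2 * E * I / L^2
= 9.8696 * 200000.0 * 679656.13 / 3000.0^2
= 149065.27 N = 149.0653 kN

149.0653 kN


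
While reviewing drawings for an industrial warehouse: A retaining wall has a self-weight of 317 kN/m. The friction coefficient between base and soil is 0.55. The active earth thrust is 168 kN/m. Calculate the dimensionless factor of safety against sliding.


Resisting force = mu * W = 0.55 * 317 = 174.35 kN/m
FOS = Resisting / Driving = 174.35 / 168
= 1.0378 (dimensionless)

1.0378 (dimensionless)


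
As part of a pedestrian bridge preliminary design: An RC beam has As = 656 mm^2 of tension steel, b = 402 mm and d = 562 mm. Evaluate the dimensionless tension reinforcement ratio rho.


rho = As / (b * d)
= 656 / (402 * 562)
= 656 / 225924
= 0.002904 (dimensionless)

0.002904 (dimensionless)


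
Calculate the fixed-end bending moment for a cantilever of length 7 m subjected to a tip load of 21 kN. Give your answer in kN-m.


For a cantilever with a point load at the free end:
M_max = P * L = 21 * 7 = 147 kN-m

147 kN-m


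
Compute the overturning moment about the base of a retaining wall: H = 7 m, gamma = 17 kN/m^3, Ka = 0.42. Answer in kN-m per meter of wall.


Pa = 0.5 * Ka * gamma * H^2
= 0.5 * 0.42 * 17 * 7^2
= 174.93 kN/m
Arm = H / 3 = 7 / 3 = 2.3333 m
Mo = Pa * arm = Pa * H / 3 = 174.93 * 7 / 3 = 408.17 kN-m/m

408.17 kN-m/m


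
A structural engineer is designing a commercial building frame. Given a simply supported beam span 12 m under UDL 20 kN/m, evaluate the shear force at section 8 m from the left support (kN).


R_A = w * L / 2 = 20 * 12 / 2 = 120.0 kN
V(x) = R_A - w * x = 120.0 - 20 * 8
= -40.0 kN

-40.0 kN


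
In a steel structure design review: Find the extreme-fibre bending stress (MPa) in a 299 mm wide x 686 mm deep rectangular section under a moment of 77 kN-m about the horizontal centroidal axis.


I = b * h^3 / 12 = 299 * 686^3 / 12 = 8043818995.33 mm^4
y = h / 2 = 686 / 2 = 343.0 mm
M = 77 kN-m = 77000000.0 N-mm
sigma = M * y / I = 77000000.0 * 343.0 / 8043818995.33
= 3.28 MPa

3.28 MPa


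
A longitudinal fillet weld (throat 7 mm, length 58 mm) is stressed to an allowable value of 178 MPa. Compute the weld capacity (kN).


Strength = throat * length * allowable stress
= 7 * 58 * 178 N
= 72268 N
= 72.27 kN

72.27 kN


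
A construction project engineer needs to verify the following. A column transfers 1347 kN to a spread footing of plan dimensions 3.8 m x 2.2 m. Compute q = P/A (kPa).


A = 3.8 * 2.2 = 8.36 m^2
q = P / A = 1347 / 8.36
= 161.1244 kPa

161.1244 kPa


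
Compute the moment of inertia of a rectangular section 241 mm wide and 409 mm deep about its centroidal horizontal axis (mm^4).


I = b * h^3 / 12
= 241 * 409^3 / 12
= 241 * 68417929 / 12
= 1374060074.08 mm^4

1374060074.08 mm^4


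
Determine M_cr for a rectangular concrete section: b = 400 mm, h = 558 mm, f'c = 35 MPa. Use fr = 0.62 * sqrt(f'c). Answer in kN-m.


fr = 0.62 * sqrt(35) = 0.62 * 5.9161 = 3.668 MPa
I = 400 * 558^3 / 12 = 5791370400.0 mm^4
y_t = 279.0 mm
M_cr = fr * I / y_t = 3.668 * 5791370400.0 / 279.0 N-mm
= 76.1382 kN-m

76.1382 kN-m


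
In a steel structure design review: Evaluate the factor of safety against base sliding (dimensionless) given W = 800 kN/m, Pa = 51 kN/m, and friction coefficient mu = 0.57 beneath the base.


Resisting force = mu * W = 0.57 * 800 = 456.0 kN/m
FOS = Resisting / Driving = 456.0 / 51
= 8.9412 (dimensionless)

8.9412 (dimensionless)


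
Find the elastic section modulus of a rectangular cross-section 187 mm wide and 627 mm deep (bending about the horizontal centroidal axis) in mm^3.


S = b * h^2 / 6
= 187 * 627^2 / 6
= 187 * 393129 / 6
= 12252520.5 mm^3

12252520.5 mm^3


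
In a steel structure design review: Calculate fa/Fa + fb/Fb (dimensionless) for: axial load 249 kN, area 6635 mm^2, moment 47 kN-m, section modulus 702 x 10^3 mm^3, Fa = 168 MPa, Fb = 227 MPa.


f_a = P / A = 249000.0 / 6635 = 37.5283 MPa
f_b = M / S = 47000000.0 / 702000.0 = 66.9516 MPa
Ratio = f_a / Fa + f_b / Fb
= 37.5283 / 168 + 66.9516 / 227
= 0.5183 (dimensionless)

0.5183 (dimensionless)


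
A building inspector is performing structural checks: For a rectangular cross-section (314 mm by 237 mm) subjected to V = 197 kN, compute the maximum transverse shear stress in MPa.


A = b * h = 314 * 237 = 74418 mm^2
V = 197 kN = 197000.0 N
tau_max = 1.5 * V / A = 1.5 * 197000.0 / 74418
= 3.9708 MPa

3.9708 MPa


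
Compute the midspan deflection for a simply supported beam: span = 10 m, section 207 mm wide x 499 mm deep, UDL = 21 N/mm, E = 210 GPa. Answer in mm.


I = 207 * 499^3 / 12 = 2143338357.75 mm^4
L = 10000.0 mm, w = 21 N/mm, E = 210000.0 MPa
delta = 5 * w * L^4 / (384 * E * I)
= 5 * 21 * 10000.0^4 / (384 * 210000.0 * 2143338357.75)
= 6.075 mm

6.075 mm


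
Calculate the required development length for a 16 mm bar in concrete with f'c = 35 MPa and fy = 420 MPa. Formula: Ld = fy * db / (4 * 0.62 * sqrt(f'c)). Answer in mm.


Ld = (fy * db) / (4 * 0.62 * sqrt(f'c))
= (420 * 16) / (4 * 0.62 * sqrt(35))
= 6720 / 14.6719
= 458.02 mm

458.02 mm


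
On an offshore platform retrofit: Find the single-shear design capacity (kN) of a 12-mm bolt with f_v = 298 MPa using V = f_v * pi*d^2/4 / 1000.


A = pi * d^2 / 4 = pi * 12^2 / 4 = 113.0973 mm^2
V = f_v * A / 1000 = 298 * 113.0973 / 1000
= 33.703 kN

33.703 kN


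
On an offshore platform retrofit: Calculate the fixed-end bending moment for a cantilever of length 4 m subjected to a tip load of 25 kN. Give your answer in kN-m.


For a cantilever with a point load at the free end:
M_max = P * L = 25 * 4 = 100 kN-m

100 kN-m


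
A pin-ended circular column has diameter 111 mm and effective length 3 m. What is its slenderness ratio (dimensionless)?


Radius of gyration r = d / 4 = 111 / 4 = 27.75 mm
L_eff = 3000.0 mm
Slenderness ratio = L / r = 3000.0 / 27.75 = 108.11 (dimensionless)

108.11 (dimensionless)


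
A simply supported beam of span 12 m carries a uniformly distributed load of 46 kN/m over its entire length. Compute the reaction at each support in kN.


Total load = w * L = 46 * 12 = 552 kN
By symmetry, each reaction R = total / 2 = 552 / 2 = 276.0 kN

276.0 kN


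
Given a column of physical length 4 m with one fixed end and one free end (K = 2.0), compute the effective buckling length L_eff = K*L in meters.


L_eff = K * L
= 2.0 * 4
= 8.0 m

8.0 m


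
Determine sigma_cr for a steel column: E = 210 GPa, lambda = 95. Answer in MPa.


sigma_cr = pi^2 * E / lambda^2
= 9.8696 * 210000.0 / 95^2
= 9.8696 * 210000.0 / 9025
= 229.6528 MPa

229.6528 MPa


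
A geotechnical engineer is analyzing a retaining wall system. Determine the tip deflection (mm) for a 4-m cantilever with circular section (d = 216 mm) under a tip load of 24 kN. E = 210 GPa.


I = pi * d^4 / 64 = pi * 216^4 / 64 = 106852553.05 mm^4
L = 4000.0 mm, P = 24000.0 N, E = 210000.0 MPa
delta = P * L^3 / (3 * E * I)
= 24000.0 * 4000.0^3 / (3 * 210000.0 * 106852553.05)
= 22.8174 mm

22.8174 mm


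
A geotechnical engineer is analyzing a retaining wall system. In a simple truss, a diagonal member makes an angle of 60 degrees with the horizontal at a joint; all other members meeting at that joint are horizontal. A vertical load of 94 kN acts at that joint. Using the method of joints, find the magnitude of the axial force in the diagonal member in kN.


At the joint, only the diagonal has a vertical component, so vertical equilibrium gives:
F * sin(60) = 94
F = 94 / sin(60)
= 94 / 0.866025
= 108.54 kN

108.54 kN


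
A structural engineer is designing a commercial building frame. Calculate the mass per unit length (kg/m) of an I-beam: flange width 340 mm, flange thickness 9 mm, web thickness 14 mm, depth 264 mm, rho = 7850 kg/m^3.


A_flanges = 2 * 340 * 9 = 6120 mm^2
A_web = (264 - 2 * 9) * 14 = 3444 mm^2
A_total = 6120 + 3444 = 9564 mm^2 = 0.009564 m^2
Weight = rho * A = 7850 * 0.009564 = 75.0774 kg/m

75.0774 kg/m


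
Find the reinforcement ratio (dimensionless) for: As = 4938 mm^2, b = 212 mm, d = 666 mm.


rho = As / (b * d)
= 4938 / (212 * 666)
= 4938 / 141192
= 0.034974 (dimensionless)

0.034974 (dimensionless)


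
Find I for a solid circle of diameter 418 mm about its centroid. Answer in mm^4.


r = d / 2 = 418 / 2 = 209.0 mm
I = pi * r^4 / 4 = pi * 209.0^4 / 4
= 1498563070.0 mm^4

1498563070.0 mm^4


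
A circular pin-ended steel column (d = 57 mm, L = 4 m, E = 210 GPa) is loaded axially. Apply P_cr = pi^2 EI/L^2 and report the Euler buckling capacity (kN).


I = pi * d^4 / 64 = 518166.49 mm^4
L = 4000.0 mm
P_cr = pi^2 * E * I / L^2
= 9.8696 * 210000.0 * 518166.49 / 4000.0^2
= 67122.54 N = 67.1225 kN

67.1225 kN


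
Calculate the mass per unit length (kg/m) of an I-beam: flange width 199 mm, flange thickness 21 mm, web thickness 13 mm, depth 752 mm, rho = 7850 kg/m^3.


A_flanges = 2 * 199 * 21 = 8358 mm^2
A_web = (752 - 2 * 21) * 13 = 9230 mm^2
A_total = 8358 + 9230 = 17588 mm^2 = 0.017588 m^2
Weight = rho * A = 7850 * 0.017588 = 138.0658 kg/m

138.0658 kg/m


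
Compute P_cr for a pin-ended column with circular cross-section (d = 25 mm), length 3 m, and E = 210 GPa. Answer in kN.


I = pi * d^4 / 64 = 19174.76 mm^4
L = 3000.0 mm
P_cr = pi^2 * E * I / L^2
= 9.8696 * 210000.0 * 19174.76 / 3000.0^2
= 4415.77 N = 4.4158 kN

4.4158 kN


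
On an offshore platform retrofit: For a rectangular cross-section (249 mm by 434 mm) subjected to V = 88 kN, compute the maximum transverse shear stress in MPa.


A = b * h = 249 * 434 = 108066 mm^2
V = 88 kN = 88000.0 N
tau_max = 1.5 * V / A = 1.5 * 88000.0 / 108066
= 1.2215 MPa

1.2215 MPa


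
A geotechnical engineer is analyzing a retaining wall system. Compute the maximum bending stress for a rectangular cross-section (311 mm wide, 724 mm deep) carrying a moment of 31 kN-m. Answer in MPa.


I = b * h^3 / 12 = 311 * 724^3 / 12 = 9835463738.67 mm^4
y = h / 2 = 724 / 2 = 362.0 mm
M = 31 kN-m = 31000000.0 N-mm
sigma = M * y / I = 31000000.0 * 362.0 / 9835463738.67
= 1.14 MPa

1.14 MPa


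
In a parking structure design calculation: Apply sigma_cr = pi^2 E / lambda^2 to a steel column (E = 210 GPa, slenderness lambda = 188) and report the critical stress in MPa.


sigma_cr = pi^2 * E / lambda^2
= 9.8696 * 210000.0 / 188^2
= 9.8696 * 210000.0 / 35344
= 58.6413 MPa

58.6413 MPa


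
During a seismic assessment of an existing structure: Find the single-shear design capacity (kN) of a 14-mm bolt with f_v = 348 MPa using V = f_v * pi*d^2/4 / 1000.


A = pi * d^2 / 4 = pi * 14^2 / 4 = 153.938 mm^2
V = f_v * A / 1000 = 348 * 153.938 / 1000
= 53.5704 kN

53.5704 kN


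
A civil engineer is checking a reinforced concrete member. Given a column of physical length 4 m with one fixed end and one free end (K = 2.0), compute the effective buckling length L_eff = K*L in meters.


L_eff = K * L
= 2.0 * 4
= 8.0 m

8.0 m


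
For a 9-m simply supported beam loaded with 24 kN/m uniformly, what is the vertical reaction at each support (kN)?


Total load = w * L = 24 * 9 = 216 kN
By symmetry, each reaction R = total / 2 = 216 / 2 = 108.0 kN

108.0 kN


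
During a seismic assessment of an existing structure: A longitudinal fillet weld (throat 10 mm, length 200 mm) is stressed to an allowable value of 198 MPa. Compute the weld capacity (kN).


Strength = throat * length * allowable stress
= 10 * 200 * 198 N
= 396000 N
= 396.0 kN

396.0 kN


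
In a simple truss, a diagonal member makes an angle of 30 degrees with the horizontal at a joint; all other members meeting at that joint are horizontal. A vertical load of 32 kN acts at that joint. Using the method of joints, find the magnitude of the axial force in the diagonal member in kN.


At the joint, only the diagonal has a vertical component, so vertical equilibrium gives:
F * sin(30) = 32
F = 32 / sin(30)
= 32 / 0.5
= 64.0 kN

64.0 kN


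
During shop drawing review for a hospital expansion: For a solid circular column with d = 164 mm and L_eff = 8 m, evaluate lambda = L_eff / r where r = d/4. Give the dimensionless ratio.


Radius of gyration r = d / 4 = 164 / 4 = 41.0 mm
L_eff = 8000.0 mm
Slenderness ratio = L / r = 8000.0 / 41.0 = 195.12 (dimensionless)

195.12 (dimensionless)


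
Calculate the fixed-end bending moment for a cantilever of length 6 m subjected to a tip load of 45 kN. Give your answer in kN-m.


For a cantilever with a point load at the free end:
M_max = P * L = 45 * 6 = 270 kN-m

270 kN-m


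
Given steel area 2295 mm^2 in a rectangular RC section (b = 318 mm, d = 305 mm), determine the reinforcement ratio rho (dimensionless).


rho = As / (b * d)
= 2295 / (318 * 305)
= 2295 / 96990
= 0.023662 (dimensionless)

0.023662 (dimensionless)


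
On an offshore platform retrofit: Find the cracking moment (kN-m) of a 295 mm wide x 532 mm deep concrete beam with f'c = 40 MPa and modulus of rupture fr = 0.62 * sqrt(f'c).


fr = 0.62 * sqrt(40) = 0.62 * 6.3246 = 3.9212 MPa
I = 295 * 532^3 / 12 = 3701482213.33 mm^4
y_t = 266.0 mm
M_cr = fr * I / y_t = 3.9212 * 3701482213.33 / 266.0 N-mm
= 54.5652 kN-m

54.5652 kN-m


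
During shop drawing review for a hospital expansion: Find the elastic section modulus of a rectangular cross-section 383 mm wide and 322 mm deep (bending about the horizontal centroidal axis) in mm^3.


S = b * h^2 / 6
= 383 * 322^2 / 6
= 383 * 103684 / 6
= 6618495.33 mm^3

6618495.33 mm^3


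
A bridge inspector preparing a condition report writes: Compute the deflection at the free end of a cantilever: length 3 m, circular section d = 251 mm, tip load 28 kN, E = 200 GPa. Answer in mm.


I = pi * d^4 / 64 = pi * 251^4 / 64 = 194834016.97 mm^4
L = 3000.0 mm, P = 28000.0 N, E = 200000.0 MPa
delta = P * L^3 / (3 * E * I)
= 28000.0 * 3000.0^3 / (3 * 200000.0 * 194834016.97)
= 6.467 mm

6.467 mm


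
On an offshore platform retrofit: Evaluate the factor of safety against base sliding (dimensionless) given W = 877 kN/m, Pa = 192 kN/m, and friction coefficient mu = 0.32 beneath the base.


Resisting force = mu * W = 0.32 * 877 = 280.64 kN/m
FOS = Resisting / Driving = 280.64 / 192
= 1.4617 (dimensionless)

1.4617 (dimensionless)


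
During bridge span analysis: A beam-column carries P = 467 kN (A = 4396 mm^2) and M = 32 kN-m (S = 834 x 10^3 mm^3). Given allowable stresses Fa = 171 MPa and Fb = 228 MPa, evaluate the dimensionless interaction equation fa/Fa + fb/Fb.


f_a = P / A = 467000.0 / 4396 = 106.2329 MPa
f_b = M / S = 32000000.0 / 834000.0 = 38.3693 MPa
Ratio = f_a / Fa + f_b / Fb
= 106.2329 / 171 + 38.3693 / 228
= 0.7895 (dimensionless)

0.7895 (dimensionless)


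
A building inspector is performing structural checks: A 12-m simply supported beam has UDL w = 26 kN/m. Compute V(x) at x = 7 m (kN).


R_A = w * L / 2 = 26 * 12 / 2 = 156.0 kN
V(x) = R_A - w * x = 156.0 - 26 * 7
= -26.0 kN

-26.0 kN


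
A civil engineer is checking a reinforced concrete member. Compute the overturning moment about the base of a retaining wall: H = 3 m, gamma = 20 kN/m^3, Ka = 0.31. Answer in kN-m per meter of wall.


Pa = 0.5 * Ka * gamma * H^2
= 0.5 * 0.31 * 20 * 3^2
= 27.9 kN/m
Arm = H / 3 = 3 / 3 = 1.0 m
Mo = Pa * arm = Pa * H / 3 = 27.9 * 3 / 3 = 27.9 kN-m/m

27.9 kN-m/m


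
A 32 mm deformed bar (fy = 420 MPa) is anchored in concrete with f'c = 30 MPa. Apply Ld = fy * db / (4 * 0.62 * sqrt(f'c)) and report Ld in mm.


Ld = (fy * db) / (4 * 0.62 * sqrt(f'c))
= (420 * 32) / (4 * 0.62 * sqrt(30))
= 13440 / 13.5835
= 989.43 mm

989.43 mm


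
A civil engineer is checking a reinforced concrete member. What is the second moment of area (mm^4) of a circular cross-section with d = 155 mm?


r = d / 2 = 155 / 2 = 77.5 mm
I = pi * r^4 / 4 = pi * 77.5^4 / 4
= 28333269.42 mm^4

28333269.42 mm^4


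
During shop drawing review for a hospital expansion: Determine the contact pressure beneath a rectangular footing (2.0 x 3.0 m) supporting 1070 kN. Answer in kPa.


A = 2.0 * 3.0 = 6.0 m^2
q = P / A = 1070 / 6.0
= 178.3333 kPa

178.3333 kPa


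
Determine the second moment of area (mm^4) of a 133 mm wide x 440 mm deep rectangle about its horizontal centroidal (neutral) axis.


I = b * h^3 / 12
= 133 * 440^3 / 12
= 133 * 85184000 / 12
= 944122666.67 mm^4

944122666.67 mm^4


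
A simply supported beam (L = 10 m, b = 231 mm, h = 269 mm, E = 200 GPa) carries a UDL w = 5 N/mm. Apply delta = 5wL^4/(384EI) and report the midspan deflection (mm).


I = 231 * 269^3 / 12 = 374703348.25 mm^4
L = 10000.0 mm, w = 5 N/mm, E = 200000.0 MPa
delta = 5 * w * L^4 / (384 * E * I)
= 5 * 5 * 10000.0^4 / (384 * 200000.0 * 374703348.25)
= 8.6874 mm

8.6874 mm


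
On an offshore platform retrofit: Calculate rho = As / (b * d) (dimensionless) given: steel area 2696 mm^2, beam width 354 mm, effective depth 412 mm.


rho = As / (b * d)
= 2696 / (354 * 412)
= 2696 / 145848
= 0.018485 (dimensionless)

0.018485 (dimensionless)


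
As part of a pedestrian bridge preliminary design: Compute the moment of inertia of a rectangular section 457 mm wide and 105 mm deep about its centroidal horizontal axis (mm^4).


I = b * h^3 / 12
= 457 * 105^3 / 12
= 457 * 1157625 / 12
= 44086218.75 mm^4

44086218.75 mm^4


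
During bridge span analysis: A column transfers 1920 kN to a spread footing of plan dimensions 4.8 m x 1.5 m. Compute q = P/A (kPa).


A = 4.8 * 1.5 = 7.2 m^2
q = P / A = 1920 / 7.2
= 266.6667 kPa

266.6667 kPa


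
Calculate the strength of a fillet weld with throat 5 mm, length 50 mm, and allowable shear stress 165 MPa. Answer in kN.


Strength = throat * length * allowable stress
= 5 * 50 * 165 N
= 41250 N
= 41.25 kN

41.25 kN


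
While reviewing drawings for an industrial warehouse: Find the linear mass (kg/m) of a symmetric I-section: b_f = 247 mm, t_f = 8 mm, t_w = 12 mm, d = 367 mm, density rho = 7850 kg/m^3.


A_flanges = 2 * 247 * 8 = 3952 mm^2
A_web = (367 - 2 * 8) * 12 = 4212 mm^2
A_total = 3952 + 4212 = 8164 mm^2 = 0.008164 m^2
Weight = rho * A = 7850 * 0.008164 = 64.0874 kg/m

64.0874 kg/m


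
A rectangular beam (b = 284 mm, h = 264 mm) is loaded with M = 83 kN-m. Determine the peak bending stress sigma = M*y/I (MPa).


I = b * h^3 / 12 = 284 * 264^3 / 12 = 435460608.0 mm^4
y = h / 2 = 264 / 2 = 132.0 mm
M = 83 kN-m = 83000000.0 N-mm
sigma = M * y / I = 83000000.0 * 132.0 / 435460608.0
= 25.16 MPa

25.16 MPa


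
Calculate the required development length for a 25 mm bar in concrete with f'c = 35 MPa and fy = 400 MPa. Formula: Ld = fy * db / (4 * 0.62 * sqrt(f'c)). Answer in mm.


Ld = (fy * db) / (4 * 0.62 * sqrt(f'c))
= (400 * 25) / (4 * 0.62 * sqrt(35))
= 10000 / 14.6719
= 681.58 mm

681.58 mm


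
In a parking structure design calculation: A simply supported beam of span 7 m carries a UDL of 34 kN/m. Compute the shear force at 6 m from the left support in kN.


R_A = w * L / 2 = 34 * 7 / 2 = 119.0 kN
V(x) = R_A - w * x = 119.0 - 34 * 6
= -85.0 kN

-85.0 kN


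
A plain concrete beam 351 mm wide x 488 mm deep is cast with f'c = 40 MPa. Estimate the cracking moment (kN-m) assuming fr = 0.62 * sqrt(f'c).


fr = 0.62 * sqrt(40) = 0.62 * 6.3246 = 3.9212 MPa
I = 351 * 488^3 / 12 = 3399267456.0 mm^4
y_t = 244.0 mm
M_cr = fr * I / y_t = 3.9212 * 3399267456.0 / 244.0 N-mm
= 54.6282 kN-m

54.6282 kN-m


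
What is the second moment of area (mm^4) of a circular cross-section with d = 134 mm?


r = d / 2 = 134 / 2 = 67.0 mm
I = pi * r^4 / 4 = pi * 67.0^4 / 4
= 15826653.42 mm^4

15826653.42 mm^4


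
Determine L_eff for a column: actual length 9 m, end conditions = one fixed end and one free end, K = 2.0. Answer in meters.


L_eff = K * L
= 2.0 * 9
= 18.0 m

18.0 m


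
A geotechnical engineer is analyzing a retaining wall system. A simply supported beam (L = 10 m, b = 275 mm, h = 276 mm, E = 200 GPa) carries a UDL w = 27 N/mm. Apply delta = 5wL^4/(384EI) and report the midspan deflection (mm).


I = 275 * 276^3 / 12 = 481813200.0 mm^4
L = 10000.0 mm, w = 27 N/mm, E = 200000.0 MPa
delta = 5 * w * L^4 / (384 * E * I)
= 5 * 27 * 10000.0^4 / (384 * 200000.0 * 481813200.0)
= 36.4833 mm

36.4833 mm


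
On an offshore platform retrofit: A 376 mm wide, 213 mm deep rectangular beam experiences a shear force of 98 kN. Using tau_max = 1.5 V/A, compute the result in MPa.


A = b * h = 376 * 213 = 80088 mm^2
V = 98 kN = 98000.0 N
tau_max = 1.5 * V / A = 1.5 * 98000.0 / 80088
= 1.8355 MPa

1.8355 MPa


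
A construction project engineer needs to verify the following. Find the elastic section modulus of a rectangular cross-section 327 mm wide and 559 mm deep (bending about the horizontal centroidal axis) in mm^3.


S = b * h^2 / 6
= 327 * 559^2 / 6
= 327 * 312481 / 6
= 17030214.5 mm^3

17030214.5 mm^3


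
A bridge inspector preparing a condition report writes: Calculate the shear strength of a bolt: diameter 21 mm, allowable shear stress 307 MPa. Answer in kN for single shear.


A = pi * d^2 / 4 = pi * 21^2 / 4 = 346.3606 mm^2
V = f_v * A / 1000 = 307 * 346.3606 / 1000
= 106.3327 kN

106.3327 kN


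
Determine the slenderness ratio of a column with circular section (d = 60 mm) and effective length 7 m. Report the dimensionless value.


Radius of gyration r = d / 4 = 60 / 4 = 15.0 mm
L_eff = 7000.0 mm
Slenderness ratio = L / r = 7000.0 / 15.0 = 466.67 (dimensionless)

466.67 (dimensionless)


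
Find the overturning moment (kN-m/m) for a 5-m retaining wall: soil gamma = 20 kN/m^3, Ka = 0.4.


Pa = 0.5 * Ka * gamma * H^2
= 0.5 * 0.4 * 20 * 5^2
= 100.0 kN/m
Arm = H / 3 = 5 / 3 = 1.6667 m
Mo = Pa * arm = Pa * H / 3 = 100.0 * 5 / 3 = 166.6667 kN-m/m

166.6667 kN-m/m


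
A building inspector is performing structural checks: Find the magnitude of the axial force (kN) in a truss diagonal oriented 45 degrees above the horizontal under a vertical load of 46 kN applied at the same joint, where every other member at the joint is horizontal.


At the joint, only the diagonal has a vertical component, so vertical equilibrium gives:
F * sin(45) = 46
F = 46 / sin(45)
= 46 / 0.707107
= 65.05 kN

65.05 kN


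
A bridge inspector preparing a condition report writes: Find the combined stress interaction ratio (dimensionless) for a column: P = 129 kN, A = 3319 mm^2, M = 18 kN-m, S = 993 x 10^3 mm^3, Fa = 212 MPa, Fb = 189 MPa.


f_a = P / A = 129000.0 / 3319 = 38.8671 MPa
f_b = M / S = 18000000.0 / 993000.0 = 18.1269 MPa
Ratio = f_a / Fa + f_b / Fb
= 38.8671 / 212 + 18.1269 / 189
= 0.2792 (dimensionless)

0.2792 (dimensionless)


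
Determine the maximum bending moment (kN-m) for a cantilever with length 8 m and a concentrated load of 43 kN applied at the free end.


For a cantilever with a point load at the free end:
M_max = P * L = 43 * 8 = 344 kN-m

344 kN-m


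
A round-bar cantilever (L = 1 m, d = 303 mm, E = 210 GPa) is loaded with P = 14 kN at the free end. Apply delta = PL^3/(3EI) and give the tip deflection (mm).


I = pi * d^4 / 64 = pi * 303^4 / 64 = 413752292.13 mm^4
L = 1000.0 mm, P = 14000.0 N, E = 210000.0 MPa
delta = P * L^3 / (3 * E * I)
= 14000.0 * 1000.0^3 / (3 * 210000.0 * 413752292.13)
= 0.0537 mm

0.0537 mm


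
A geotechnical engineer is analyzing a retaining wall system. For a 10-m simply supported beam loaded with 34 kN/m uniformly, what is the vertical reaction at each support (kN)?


Total load = w * L = 34 * 10 = 340 kN
By symmetry, each reaction R = total / 2 = 340 / 2 = 170.0 kN

170.0 kN


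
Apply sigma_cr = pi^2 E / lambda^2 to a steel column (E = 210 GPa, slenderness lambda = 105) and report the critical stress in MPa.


sigma_cr = pi^2 * E / lambda^2
= 9.8696 * 210000.0 / 105^2
= 9.8696 * 210000.0 / 11025
= 187.9925 MPa

187.9925 MPa


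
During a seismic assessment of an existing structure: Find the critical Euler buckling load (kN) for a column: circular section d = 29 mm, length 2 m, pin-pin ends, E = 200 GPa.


I = pi * d^4 / 64 = 34718.57 mm^4
L = 2000.0 mm
P_cr = pi^2 * E * I / L^2
= 9.8696 * 200000.0 * 34718.57 / 2000.0^2
= 17132.93 N = 17.1329 kN

17.1329 kN


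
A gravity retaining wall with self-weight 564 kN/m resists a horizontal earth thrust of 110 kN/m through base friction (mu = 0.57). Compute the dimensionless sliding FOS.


Resisting force = mu * W = 0.57 * 564 = 321.48 kN/m
FOS = Resisting / Driving = 321.48 / 110
= 2.9225 (dimensionless)

2.9225 (dimensionless)


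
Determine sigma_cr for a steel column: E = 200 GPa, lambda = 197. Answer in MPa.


sigma_cr = pi^2 * E / lambda^2
= 9.8696 * 200000.0 / 197^2
= 9.8696 * 200000.0 / 38809
= 50.8625 MPa

50.8625 MPa


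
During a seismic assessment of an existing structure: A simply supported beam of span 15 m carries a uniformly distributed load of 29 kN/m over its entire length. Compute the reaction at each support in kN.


Total load = w * L = 29 * 15 = 435 kN
By symmetry, each reaction R = total / 2 = 435 / 2 = 217.5 kN

217.5 kN


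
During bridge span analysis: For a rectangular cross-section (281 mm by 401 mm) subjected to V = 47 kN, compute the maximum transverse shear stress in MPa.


A = b * h = 281 * 401 = 112681 mm^2
V = 47 kN = 47000.0 N
tau_max = 1.5 * V / A = 1.5 * 47000.0 / 112681
= 0.6257 MPa

0.6257 MPa


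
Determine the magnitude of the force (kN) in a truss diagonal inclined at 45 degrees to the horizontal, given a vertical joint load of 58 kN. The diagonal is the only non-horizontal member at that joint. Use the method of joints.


At the joint, only the diagonal has a vertical component, so vertical equilibrium gives:
F * sin(45) = 58
F = 58 / sin(45)
= 58 / 0.707107
= 82.02 kN

82.02 kN


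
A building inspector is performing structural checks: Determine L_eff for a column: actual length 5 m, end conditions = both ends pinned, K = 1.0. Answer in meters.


L_eff = K * L
= 1.0 * 5
= 5.0 m

5.0 m


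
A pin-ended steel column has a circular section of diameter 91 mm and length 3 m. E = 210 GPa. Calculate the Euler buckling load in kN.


I = pi * d^4 / 64 = 3366165.53 mm^4
L = 3000.0 mm
P_cr = pi^2 * E * I / L^2
= 9.8696 * 210000.0 * 3366165.53 / 3000.0^2
= 775196.85 N = 775.1968 kN

775.1968 kN


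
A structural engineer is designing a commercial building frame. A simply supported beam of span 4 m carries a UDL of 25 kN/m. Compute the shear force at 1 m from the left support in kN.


R_A = w * L / 2 = 25 * 4 / 2 = 50.0 kN
V(x) = R_A - w * x = 50.0 - 25 * 1
= 25.0 kN

25.0 kN


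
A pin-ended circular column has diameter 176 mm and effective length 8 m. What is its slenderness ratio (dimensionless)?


Radius of gyration r = d / 4 = 176 / 4 = 44.0 mm
L_eff = 8000.0 mm
Slenderness ratio = L / r = 8000.0 / 44.0 = 181.82 (dimensionless)

181.82 (dimensionless)


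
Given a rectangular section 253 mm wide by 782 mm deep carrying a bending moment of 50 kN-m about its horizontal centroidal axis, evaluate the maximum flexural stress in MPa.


I = b * h^3 / 12 = 253 * 782^3 / 12 = 10082298108.67 mm^4
y = h / 2 = 782 / 2 = 391.0 mm
M = 50 kN-m = 50000000.0 N-mm
sigma = M * y / I = 50000000.0 * 391.0 / 10082298108.67
= 1.94 MPa

1.94 MPa


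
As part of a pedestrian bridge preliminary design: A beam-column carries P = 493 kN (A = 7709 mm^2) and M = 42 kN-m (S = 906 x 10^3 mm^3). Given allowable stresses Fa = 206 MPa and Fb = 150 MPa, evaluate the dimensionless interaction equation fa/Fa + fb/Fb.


f_a = P / A = 493000.0 / 7709 = 63.9512 MPa
f_b = M / S = 42000000.0 / 906000.0 = 46.3576 MPa
Ratio = f_a / Fa + f_b / Fb
= 63.9512 / 206 + 46.3576 / 150
= 0.6195 (dimensionless)

0.6195 (dimensionless)


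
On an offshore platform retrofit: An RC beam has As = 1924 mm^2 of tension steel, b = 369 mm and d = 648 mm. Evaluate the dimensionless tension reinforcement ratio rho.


rho = As / (b * d)
= 1924 / (369 * 648)
= 1924 / 239112
= 0.008046 (dimensionless)

0.008046 (dimensionless)


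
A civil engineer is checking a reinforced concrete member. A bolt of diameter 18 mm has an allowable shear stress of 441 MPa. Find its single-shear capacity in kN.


A = pi * d^2 / 4 = pi * 18^2 / 4 = 254.469 mm^2
V = f_v * A / 1000 = 441 * 254.469 / 1000
= 112.2208 kN

112.2208 kN


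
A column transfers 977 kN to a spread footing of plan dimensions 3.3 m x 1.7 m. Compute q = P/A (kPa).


A = 3.3 * 1.7 = 5.61 m^2
q = P / A = 977 / 5.61
= 174.1533 kPa

174.1533 kPa


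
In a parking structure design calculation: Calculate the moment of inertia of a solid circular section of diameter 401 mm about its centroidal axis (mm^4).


r = d / 2 = 401 / 2 = 200.5 mm
I = pi * r^4 / 4 = pi * 200.5^4 / 4
= 1269250634.53 mm^4

1269250634.53 mm^4


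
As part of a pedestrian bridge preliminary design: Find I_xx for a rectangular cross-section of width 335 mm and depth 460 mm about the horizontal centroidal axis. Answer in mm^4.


I = b * h^3 / 12
= 335 * 460^3 / 12
= 335 * 97336000 / 12
= 2717296666.67 mm^4

2717296666.67 mm^4


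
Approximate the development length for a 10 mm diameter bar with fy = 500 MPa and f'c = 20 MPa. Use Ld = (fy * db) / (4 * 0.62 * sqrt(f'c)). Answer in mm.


Ld = (fy * db) / (4 * 0.62 * sqrt(f'c))
= (500 * 10) / (4 * 0.62 * sqrt(20))
= 5000 / 11.0909
= 450.82 mm

450.82 mm


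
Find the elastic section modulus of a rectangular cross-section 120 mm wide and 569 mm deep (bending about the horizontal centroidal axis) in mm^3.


S = b * h^2 / 6
= 120 * 569^2 / 6
= 120 * 323761 / 6
= 6475220.0 mm^3

6475220.0 mm^3


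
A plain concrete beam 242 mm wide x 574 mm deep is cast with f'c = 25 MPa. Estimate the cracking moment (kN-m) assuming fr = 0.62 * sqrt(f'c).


fr = 0.62 * sqrt(25) = 0.62 * 5.0 = 3.1 MPa
I = 242 * 574^3 / 12 = 3813904350.67 mm^4
y_t = 287.0 mm
M_cr = fr * I / y_t = 3.1 * 3813904350.67 / 287.0 N-mm
= 41.1955 kN-m

41.1955 kN-m


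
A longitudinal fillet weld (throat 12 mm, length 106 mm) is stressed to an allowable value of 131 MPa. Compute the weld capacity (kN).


Strength = throat * length * allowable stress
= 12 * 106 * 131 N
= 166632 N
= 166.63 kN

166.63 kN


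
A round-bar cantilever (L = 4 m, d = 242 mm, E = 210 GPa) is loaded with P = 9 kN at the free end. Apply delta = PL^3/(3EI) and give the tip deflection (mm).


I = pi * d^4 / 64 = pi * 242^4 / 64 = 168357071.45 mm^4
L = 4000.0 mm, P = 9000.0 N, E = 210000.0 MPa
delta = P * L^3 / (3 * E * I)
= 9000.0 * 4000.0^3 / (3 * 210000.0 * 168357071.45)
= 5.4306 mm

5.4306 mm


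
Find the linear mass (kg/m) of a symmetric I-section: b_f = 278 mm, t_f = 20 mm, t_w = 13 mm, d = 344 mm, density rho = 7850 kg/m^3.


A_flanges = 2 * 278 * 20 = 11120 mm^2
A_web = (344 - 2 * 20) * 13 = 3952 mm^2
A_total = 11120 + 3952 = 15072 mm^2 = 0.015072 m^2
Weight = rho * A = 7850 * 0.015072 = 118.3152 kg/m

118.3152 kg/m


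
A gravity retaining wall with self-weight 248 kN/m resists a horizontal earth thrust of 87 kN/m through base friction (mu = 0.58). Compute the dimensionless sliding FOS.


Resisting force = mu * W = 0.58 * 248 = 143.84 kN/m
FOS = Resisting / Driving = 143.84 / 87
= 1.6533 (dimensionless)

1.6533 (dimensionless)
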